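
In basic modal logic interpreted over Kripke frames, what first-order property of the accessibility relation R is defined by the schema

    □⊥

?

□⊥ is valid iff no world has any successor (otherwise □⊥ fails at any world with one).
Conversely, on a frame with emptiness of R the schema holds at every world under every valuation.
So the correspondent is emptiness of R.

emptiness of R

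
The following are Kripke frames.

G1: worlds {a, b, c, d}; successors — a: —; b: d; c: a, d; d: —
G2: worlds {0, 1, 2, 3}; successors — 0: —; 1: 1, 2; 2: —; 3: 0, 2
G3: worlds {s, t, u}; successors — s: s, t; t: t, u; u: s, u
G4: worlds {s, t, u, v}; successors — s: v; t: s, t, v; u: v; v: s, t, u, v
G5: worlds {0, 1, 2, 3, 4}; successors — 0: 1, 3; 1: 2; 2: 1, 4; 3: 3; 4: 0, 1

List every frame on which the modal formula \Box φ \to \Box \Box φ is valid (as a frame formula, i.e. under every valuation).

Frame correspondent (Sahlqvist): \forall x \forall y \forall z (Rxy \wedge Ryz \to Rxz) — i.e. transitivity.
G1: ✓.
G2: ✓.
G3: fails — Rus and Rst but not Rut.
G4: fails — Ruv and Rvt but not Rut.
G5: fails — R12 and R21 but not R11.

G1, G2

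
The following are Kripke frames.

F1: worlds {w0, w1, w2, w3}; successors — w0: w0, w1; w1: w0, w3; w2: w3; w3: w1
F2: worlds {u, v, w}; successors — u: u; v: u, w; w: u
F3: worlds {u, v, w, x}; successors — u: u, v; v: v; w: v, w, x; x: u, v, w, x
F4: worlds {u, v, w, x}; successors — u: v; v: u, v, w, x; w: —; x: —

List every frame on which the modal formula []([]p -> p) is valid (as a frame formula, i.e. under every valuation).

Frame correspondent (Sahlqvist): forall x forall y (Rxy -> Ryy) — i.e. shift-reflexivity.
F1: fails — Rw3w1 but not Rw1w1.
F2: fails — Rvw but not Rww.
F3: ✓.
F4: fails — Rvw but not Rww.
Valid on: F3.

F3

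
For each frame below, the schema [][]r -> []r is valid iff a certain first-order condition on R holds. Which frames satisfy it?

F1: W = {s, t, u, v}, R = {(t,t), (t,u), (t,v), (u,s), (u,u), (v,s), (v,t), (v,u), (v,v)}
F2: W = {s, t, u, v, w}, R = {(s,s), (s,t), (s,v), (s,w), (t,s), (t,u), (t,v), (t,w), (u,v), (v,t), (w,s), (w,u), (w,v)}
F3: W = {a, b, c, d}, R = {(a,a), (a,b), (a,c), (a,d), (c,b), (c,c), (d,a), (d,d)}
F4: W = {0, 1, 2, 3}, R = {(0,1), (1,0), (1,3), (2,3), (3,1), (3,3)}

The schema corresponds to density: forall x forall y (Rxy -> exists z (Rxz & Rzy)).
F1: satisfies the condition.
F2: fails — Ruv but no z with Ruz and Rzv.
F3: satisfies the condition.
F4: fails — R10 but no z with R1z and Rz0.

F1, F3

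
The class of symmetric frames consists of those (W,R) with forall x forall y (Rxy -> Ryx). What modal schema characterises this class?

s → □◇s

The condition is symmetry. The B schema s → □◇s defines it.
Suppose s→□◇s is valid. Take Rxy and set V(s)={x}. Then s at x, so □◇s at x, so ◇s at y, so some z with Ryz has s; z=x, i.e. Ryx.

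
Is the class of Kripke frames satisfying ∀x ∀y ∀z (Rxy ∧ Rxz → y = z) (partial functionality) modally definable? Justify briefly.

Yes: it is partial functionality, defined by the CD schema ◇p → □p.
Suppose ◇p→□p is valid. Take Rxy, Rxz and set V(p)={y}. Then ◇p at x, so □p at x, so p at z, i.e. z=y.

Yes, by ◇p → □p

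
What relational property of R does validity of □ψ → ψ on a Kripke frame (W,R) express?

Suppose □ψ→ψ is valid. At any x set V(ψ)={w : Rxw}. Then □ψ holds at x, so ψ holds at x, i.e. Rxx.
Conversely, any frame satisfying ∀x Rxx validates the schema.
So the correspondent is reflexivity.

reflexivity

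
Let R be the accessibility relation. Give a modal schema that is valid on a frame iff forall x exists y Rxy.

This is seriality; the standard corresponding axiom is D: □q → ◇q.
Suppose □q→◇q is valid. At any x set V(q)=W. Then □q at x, so ◇q at x, so x has a successor.

□q → ◇q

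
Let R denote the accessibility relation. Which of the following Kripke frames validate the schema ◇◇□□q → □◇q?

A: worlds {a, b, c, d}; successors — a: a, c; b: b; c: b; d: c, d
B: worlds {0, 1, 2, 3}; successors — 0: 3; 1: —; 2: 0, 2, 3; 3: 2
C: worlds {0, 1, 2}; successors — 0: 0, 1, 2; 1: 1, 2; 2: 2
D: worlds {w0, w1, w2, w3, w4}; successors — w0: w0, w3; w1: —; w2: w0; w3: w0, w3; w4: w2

The schema corresponds to a generalized confluence (Geach) condition: ∀x ∀y ∀z ((xR²y ∧ xRz) → ∃w (yR²w ∧ zRw)).
A: fails — aR²b, aRa but no w with bR²w and aRw.
B: fails — 2R²0, 2R0 but no w with 0R²w and 0Rw.
C: ✓.
D: ✓.
Valid on: C, D.

C, D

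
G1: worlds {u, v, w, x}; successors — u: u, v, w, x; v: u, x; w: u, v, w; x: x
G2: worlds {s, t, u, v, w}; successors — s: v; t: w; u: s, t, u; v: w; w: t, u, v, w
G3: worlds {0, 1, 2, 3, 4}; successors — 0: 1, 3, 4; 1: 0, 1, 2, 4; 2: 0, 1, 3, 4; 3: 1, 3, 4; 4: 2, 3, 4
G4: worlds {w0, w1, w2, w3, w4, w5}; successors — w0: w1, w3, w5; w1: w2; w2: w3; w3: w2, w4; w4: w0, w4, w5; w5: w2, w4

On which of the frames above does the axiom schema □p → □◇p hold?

G1, G3

Frame correspondent (Sahlqvist): ∀x ∀z (xRz → ∃w (xRw ∧ zRw)) — i.e. a generalized confluence (Geach) condition.
G1: condition met.
G2: fails — sRv but no w* with sRw* and vRw*.
G3: condition met.
G4: fails — w0Rw1 but no w with w0Rw and w1Rw.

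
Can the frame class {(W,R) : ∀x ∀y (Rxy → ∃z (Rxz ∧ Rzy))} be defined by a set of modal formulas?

This is a Sahlqvist condition; the C4 axiom □□p → □p defines it.
Suppose □□p→□p is valid. Take Rxy and set V(p)={w : xR²w}. Then □□p at x, so □p at x, so p at y, i.e. ∃z(Rxz∧Rzy).

Yes — defined by □□p → □p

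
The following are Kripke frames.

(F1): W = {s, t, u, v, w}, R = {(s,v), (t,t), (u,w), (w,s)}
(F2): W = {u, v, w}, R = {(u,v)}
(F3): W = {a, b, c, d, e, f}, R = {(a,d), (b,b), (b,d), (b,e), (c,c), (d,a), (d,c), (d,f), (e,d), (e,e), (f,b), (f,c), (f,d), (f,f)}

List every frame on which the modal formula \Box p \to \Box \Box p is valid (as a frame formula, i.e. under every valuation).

Frame correspondent (Sahlqvist): \forall x \forall y \forall z (Rxy \wedge Ryz \to Rxz) — i.e. transitivity.
(F1): fails — Ruw and Rws but not Rus.
(F2): satisfies the condition.
(F3): fails — Rdf and Rfd but not Rdd.

(F2)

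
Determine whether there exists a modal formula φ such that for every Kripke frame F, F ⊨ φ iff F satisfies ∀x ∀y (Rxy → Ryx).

Yes: it is symmetry, defined by the B schema p → □◇p.

Definable; p → □◇p defines it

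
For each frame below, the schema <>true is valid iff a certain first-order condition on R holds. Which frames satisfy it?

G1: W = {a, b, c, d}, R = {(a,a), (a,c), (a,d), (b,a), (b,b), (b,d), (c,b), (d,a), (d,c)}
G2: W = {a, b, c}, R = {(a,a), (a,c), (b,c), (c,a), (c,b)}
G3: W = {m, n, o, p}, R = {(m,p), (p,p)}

G1, G2

The schema corresponds to seriality: forall x exists y Rxy.
G1: holds.
G2: holds.
G3: fails — world n has no successor.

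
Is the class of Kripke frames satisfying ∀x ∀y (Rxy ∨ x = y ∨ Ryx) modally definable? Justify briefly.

Any modally definable frame class is closed under disjoint unions.
Take 3 disjoint single-world reflexive frames: each is trivially connected, but their disjoint union has 3 worlds with no edge between distinct components, so it is not connected.
So no modal formula (or set of formulas) defines exactly the connected frames.

No — not modally definable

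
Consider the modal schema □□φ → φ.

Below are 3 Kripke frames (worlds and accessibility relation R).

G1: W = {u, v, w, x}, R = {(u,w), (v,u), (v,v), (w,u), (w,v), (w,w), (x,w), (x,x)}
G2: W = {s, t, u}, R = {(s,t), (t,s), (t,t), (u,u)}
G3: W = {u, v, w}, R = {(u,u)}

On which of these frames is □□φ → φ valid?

G1, G2

This is the axiom for a generalized confluence (Geach) condition; its first-order frame correspondent is ∀x ∃w (xR²w ∧ x = w).
G1: ✓.
G2: ✓.
G3: fails — at v but no t with vR²t and v=t.
Valid on: G1, G2.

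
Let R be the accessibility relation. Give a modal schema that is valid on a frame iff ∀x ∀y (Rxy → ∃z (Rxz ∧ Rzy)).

□□p → □p

This is density; the standard corresponding axiom is C4: □□p → □p.
Suppose □□p→□p is valid. Take Rxy and set V(p)={w : xR²w}. Then □□p at x, so □p at x, so p at y, i.e. ∃z(Rxz∧Rzy).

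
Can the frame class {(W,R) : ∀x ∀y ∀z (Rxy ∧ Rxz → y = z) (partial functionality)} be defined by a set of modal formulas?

The condition is partial functionality. A defining modal formula is ◇p → □p.

Yes — defined by ◇p → □p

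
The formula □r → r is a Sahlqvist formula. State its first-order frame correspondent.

reflexivity: ∀x Rxx

Suppose □r→r is valid. At any x set V(r)={w : Rxw}. Then □r holds at x, so r holds at x, i.e. Rxx.
Conversely, any frame satisfying ∀x Rxx validates the schema.
Frame condition: ∀x Rxx.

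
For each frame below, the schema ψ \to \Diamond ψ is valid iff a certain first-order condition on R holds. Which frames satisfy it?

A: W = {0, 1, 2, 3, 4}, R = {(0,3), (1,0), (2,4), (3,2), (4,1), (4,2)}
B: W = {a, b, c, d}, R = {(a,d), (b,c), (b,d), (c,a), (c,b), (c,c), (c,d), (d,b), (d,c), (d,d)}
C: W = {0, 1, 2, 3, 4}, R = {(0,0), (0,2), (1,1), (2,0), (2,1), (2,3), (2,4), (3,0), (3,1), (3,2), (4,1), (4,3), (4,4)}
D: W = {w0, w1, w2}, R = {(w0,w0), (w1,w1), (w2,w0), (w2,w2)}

The schema corresponds to reflexivity: \forall x Rxx.
A: fails — world 0 does not see itself.
B: fails — world a does not see itself.
C: fails — world 2 does not see itself.
D: holds.
Valid on: D.

D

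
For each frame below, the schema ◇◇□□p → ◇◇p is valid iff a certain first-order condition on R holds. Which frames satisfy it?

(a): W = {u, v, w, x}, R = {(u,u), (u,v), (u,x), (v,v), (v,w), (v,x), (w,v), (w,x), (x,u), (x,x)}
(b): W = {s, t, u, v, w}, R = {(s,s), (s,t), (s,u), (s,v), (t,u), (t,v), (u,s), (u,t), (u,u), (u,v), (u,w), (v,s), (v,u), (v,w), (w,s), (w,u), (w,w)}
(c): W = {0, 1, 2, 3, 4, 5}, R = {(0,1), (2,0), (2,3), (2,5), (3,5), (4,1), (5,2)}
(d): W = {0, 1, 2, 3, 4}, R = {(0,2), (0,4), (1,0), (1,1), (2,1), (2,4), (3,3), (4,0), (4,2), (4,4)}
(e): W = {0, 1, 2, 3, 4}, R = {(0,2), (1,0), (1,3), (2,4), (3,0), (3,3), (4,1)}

(a), (b), (d)

Frame correspondent (Sahlqvist): ∀x ∀y (xR²y → ∃w (yR²w ∧ xR²w)) — i.e. a generalized confluence (Geach) condition.
(a): condition met.
(b): condition met.
(c): fails — 2R²1 but no w with 1R²w and 2R²w.
(d): condition met.
(e): fails — 0R²4 but no w with 4R²w and 0R²w.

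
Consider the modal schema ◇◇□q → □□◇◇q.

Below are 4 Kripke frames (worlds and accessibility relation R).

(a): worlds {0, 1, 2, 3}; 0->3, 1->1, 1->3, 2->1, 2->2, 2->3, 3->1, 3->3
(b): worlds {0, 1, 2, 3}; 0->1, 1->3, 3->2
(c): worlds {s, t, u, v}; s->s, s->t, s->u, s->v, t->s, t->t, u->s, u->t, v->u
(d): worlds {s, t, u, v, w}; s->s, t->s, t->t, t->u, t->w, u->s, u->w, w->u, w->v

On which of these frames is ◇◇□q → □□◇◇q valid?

(a)

Frame correspondent (Sahlqvist): ∀x ∀y ∀z ((xR²y ∧ xR²z) → ∃w (yRw ∧ zR²w)) — i.e. a generalized confluence (Geach) condition.
(a): holds.
(b): fails — 0R²3, 0R²3 but no w with 3Rw and 3R²w.
(c): fails — sR²v, sR²v but no w with vRw and vR²w.
(d): fails — tR²s, tR²v but no w* with sRw* and vR²w*.
Valid on: (a).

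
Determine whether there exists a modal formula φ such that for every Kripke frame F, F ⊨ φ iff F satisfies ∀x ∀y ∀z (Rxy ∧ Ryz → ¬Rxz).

Not modally definable

Modal frame validity is preserved under surjective bounded morphisms.
The 3-cycle (worlds 0,1,2 with 0→1→2→0) is intransitive. Mapping every world to a single reflexive point • is a surjective bounded morphism; the reflexive point is not intransitive (R••∧R•• but R••).
So the class is not modally definable.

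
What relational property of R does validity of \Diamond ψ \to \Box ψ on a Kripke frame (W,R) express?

partial functionality

Suppose ◇ψ→□ψ is valid. Take Rxy, Rxz and set V(ψ)={y}. Then ◇ψ at x, so □ψ at x, so ψ at z, i.e. z=y.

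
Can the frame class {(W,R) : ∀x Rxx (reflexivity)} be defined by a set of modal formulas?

This is a Sahlqvist condition; the T axiom □q → q defines it.
Suppose □q→q is valid. At any x set V(q)={w : Rxw}. Then □q holds at x, so q holds at x, i.e. Rxx.

Yes — defined by □q → q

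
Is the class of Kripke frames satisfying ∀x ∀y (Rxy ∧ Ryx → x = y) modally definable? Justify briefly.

Not modally definable

Modal frame validity is preserved under surjective bounded morphisms.
The 8-cycle (worlds s,t,u,v,w,x,y,z with s→t→u→v→w→x→y→z→s) is antisymmetric. Sending even-indexed worlds to • and odd-indexed worlds to ∘ is a surjective bounded morphism onto the two-world frame with •↔∘, which is not antisymmetric.
So no modal formula (or set of formulas) defines exactly the antisymmetric frames.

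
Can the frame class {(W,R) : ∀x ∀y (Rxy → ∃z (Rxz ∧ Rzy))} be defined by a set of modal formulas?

Yes, by □□p → □p

Yes: it is density, defined by the C4 schema □□p → □p.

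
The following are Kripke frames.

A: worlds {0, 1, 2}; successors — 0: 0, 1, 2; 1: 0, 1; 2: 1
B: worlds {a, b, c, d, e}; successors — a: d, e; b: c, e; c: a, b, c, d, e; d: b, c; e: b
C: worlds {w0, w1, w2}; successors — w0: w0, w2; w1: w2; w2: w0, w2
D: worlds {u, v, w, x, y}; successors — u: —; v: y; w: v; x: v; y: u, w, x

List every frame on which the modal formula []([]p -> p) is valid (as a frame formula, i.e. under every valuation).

C

Frame correspondent (Sahlqvist): forall x forall y (Rxy -> Ryy) — i.e. shift-reflexivity.
A: fails — R02 but not R22.
B: fails — Rcd but not Rdd.
C: condition met.
D: fails — Ryx but not Rxx.
Valid on: C.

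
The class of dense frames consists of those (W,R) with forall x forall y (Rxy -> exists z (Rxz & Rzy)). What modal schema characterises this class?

This is density; the standard corresponding axiom is C4: □□s → □s.
Suppose □□s→□s is valid. Take Rxy and set V(s)={w : xR²w}. Then □□s at x, so □s at x, so s at y, i.e. ∃z(Rxz∧Rzy).

□□s → □s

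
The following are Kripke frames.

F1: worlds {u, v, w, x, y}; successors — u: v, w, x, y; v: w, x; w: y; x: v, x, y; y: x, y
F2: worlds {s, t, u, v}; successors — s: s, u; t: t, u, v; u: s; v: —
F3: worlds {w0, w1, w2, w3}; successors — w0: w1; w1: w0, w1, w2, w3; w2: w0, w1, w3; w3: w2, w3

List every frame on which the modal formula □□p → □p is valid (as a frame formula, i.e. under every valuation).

F2, F3

The schema corresponds to density: ∀x ∀y (Rxy → ∃z (Rxz ∧ Rzy)).
F1: fails — Rvw but no z with Rvz and Rzw.
F2: ✓.
F3: ✓.
Valid on: F2, F3.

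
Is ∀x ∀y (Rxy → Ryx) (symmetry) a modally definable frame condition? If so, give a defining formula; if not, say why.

The condition is symmetry. A defining modal formula is r → □◇r.
Suppose r→□◇r is valid. Take Rxy and set V(r)={x}. Then r at x, so □◇r at x, so ◇r at y, so some z with Ryz has r; z=x, i.e. Ryx.

Yes — defined by r → □◇r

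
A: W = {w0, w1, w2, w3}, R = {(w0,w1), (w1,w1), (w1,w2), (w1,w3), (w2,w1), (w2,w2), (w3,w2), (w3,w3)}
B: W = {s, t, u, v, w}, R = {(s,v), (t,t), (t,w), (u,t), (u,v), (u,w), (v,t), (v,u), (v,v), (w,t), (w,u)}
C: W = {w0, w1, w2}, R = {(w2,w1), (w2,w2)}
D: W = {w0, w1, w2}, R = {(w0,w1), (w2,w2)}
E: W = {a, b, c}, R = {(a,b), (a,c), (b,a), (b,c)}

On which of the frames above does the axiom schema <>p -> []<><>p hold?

This is the axiom for a generalized confluence (Geach) condition; its first-order frame correspondent is forall x forall y forall z ((xRy & xRz) -> exists w (y = w & z R^2 w)).
A: condition met.
B: fails — uRv, uRt but no w* with v=w* and tR²w*.
C: fails — w2Rw1, w2Rw1 but no w with w1=w and w1R²w.
D: fails — w0Rw1, w0Rw1 but no w with w1=w and w1R²w.
E: fails — aRb, aRc but no w with b=w and cR²w.
Valid on: A.

A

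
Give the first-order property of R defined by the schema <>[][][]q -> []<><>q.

forall x forall y forall z ((xRy & xRz) -> exists w (y R^3 w & z R^2 w))

This is a Sahlqvist (Geach-type) schema ◇^1□^3q → □^1◇^2q.
Minimal-valuation argument: fix x; take any y with xR^1y and any z with xR^1z. Set V(q) to the set of worlds R-reachable from y in exactly 3 steps. Then □^3q holds at y, so the antecedent holds at x; validity forces ◇^2q at z, giving a w with zR^2w and yR^3w.
First-order correspondent: forall x forall y forall z ((xRy & xRz) -> exists w (y R^3 w & z R^2 w)).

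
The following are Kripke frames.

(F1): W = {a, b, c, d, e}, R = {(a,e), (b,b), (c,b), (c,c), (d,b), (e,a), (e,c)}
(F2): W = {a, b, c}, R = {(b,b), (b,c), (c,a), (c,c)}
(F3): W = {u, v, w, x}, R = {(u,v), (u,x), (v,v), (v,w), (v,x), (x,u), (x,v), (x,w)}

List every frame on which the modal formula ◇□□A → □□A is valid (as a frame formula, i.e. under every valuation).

none

Frame correspondent (Sahlqvist): ∀x ∀y ∀z ((xRy ∧ xR²z) → ∃w (yR²w ∧ z = w)) — i.e. a generalized confluence (Geach) condition.
(F1): fails — aRe, aR²a but no w with eR²w and a=w.
(F2): fails — bRc, bR²b but no w with cR²w and b=w.
(F3): fails — uRx, uR²u but no t with xR²t and u=t.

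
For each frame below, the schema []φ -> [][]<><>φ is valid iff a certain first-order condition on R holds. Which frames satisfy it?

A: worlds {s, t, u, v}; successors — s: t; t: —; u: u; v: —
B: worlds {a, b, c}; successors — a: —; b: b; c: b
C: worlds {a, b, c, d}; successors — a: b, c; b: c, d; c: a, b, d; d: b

A, B

Frame correspondent (Sahlqvist): forall x forall z (x R^2 z -> exists w (xRw & z R^2 w)) — i.e. a generalized confluence (Geach) condition.
A: ✓.
B: ✓.
C: fails — dR²d but no w with dRw and dR²w.
Valid on: A, B.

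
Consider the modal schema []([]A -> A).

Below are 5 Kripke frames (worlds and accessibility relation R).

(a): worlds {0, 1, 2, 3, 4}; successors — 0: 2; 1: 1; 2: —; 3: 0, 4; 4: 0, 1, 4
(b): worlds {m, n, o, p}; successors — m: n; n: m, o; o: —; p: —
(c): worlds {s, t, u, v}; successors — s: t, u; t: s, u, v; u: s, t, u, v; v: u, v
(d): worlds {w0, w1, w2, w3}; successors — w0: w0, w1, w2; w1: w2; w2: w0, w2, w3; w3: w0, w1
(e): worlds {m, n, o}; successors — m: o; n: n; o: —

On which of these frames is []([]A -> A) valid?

none

The schema corresponds to shift-reflexivity: forall x forall y (Rxy -> Ryy).
(a): fails — R02 but not R22.
(b): fails — Rno but not Roo.
(c): fails — Rut but not Rtt.
(d): fails — Rw3w1 but not Rw1w1.
(e): fails — Rmo but not Roo.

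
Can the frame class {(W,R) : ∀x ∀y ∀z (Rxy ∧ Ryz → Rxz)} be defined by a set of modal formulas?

This is a Sahlqvist condition; the 4 axiom □q → □□q defines it.
Suppose □q→□□q is valid. Take Rxy, Ryz and set V(q)={w : Rxw}. Then □q at x, so □□q at x, so □q at y, so q at z, i.e. Rxz.

Definable; □q → □□q defines it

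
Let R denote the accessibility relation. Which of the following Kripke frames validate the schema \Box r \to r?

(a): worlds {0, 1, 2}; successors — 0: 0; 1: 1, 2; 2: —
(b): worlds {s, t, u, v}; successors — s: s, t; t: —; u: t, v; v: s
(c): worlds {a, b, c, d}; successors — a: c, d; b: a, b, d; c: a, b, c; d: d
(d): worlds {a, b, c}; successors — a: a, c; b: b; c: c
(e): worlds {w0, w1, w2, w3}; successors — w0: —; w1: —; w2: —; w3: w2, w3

(d)

Frame correspondent (Sahlqvist): \forall x Rxx — i.e. reflexivity.
(a): fails — world 2 does not see itself.
(b): fails — world t does not see itself.
(c): fails — world a does not see itself.
(d): holds.
(e): fails — world w0 does not see itself.
Valid on: (d).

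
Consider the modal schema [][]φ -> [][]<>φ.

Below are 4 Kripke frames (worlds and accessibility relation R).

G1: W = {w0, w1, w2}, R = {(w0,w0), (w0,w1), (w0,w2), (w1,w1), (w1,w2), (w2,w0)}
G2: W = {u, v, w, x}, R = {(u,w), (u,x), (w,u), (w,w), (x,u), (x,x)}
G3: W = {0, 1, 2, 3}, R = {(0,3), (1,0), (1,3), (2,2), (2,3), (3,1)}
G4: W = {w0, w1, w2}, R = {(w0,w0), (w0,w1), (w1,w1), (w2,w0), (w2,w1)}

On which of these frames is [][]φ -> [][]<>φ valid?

G1, G2, G4

The schema corresponds to a generalized confluence (Geach) condition: forall x forall z (x R^2 z -> exists w (x R^2 w & zRw)).
G1: condition met.
G2: condition met.
G3: fails — 0R²1 but no w with 0R²w and 1Rw.
G4: condition met.
Valid on: G1, G2, G4.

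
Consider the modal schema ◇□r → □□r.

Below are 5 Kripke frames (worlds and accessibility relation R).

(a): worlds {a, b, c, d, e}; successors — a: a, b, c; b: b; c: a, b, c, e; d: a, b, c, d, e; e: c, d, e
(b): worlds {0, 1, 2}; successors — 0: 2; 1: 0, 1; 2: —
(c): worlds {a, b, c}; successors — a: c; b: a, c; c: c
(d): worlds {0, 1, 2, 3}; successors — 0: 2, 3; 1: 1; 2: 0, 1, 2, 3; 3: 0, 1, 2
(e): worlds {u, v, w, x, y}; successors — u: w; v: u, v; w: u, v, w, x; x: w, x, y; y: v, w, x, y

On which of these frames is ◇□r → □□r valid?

(c)

This is the axiom for a generalized confluence (Geach) condition; its first-order frame correspondent is ∀x ∀y ∀z ((xRy ∧ xR²z) → ∃w (yRw ∧ z = w)).
(a): fails — aRa, aR²e but no w with aRw and e=w.
(b): fails — 1R0, 1R²0 but no w with 0Rw and 0=w.
(c): ✓.
(d): fails — 0R3, 0R²3 but no w with 3Rw and 3=w.
(e): fails — vRu, vR²u but no t with uRt and u=t.
Valid on: (c).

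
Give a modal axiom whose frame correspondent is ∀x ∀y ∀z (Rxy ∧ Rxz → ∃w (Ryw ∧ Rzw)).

This is convergence; the standard corresponding axiom is .2: ◇□p → □◇p.
Suppose ◇□p→□◇p is valid. Take Rxy, Rxz and set V(p)={w : Ryw}. Then □p at y so ◇□p at x, so □◇p at x, so ◇p at z, giving w with Rzw and Ryw.

◇□p → □◇p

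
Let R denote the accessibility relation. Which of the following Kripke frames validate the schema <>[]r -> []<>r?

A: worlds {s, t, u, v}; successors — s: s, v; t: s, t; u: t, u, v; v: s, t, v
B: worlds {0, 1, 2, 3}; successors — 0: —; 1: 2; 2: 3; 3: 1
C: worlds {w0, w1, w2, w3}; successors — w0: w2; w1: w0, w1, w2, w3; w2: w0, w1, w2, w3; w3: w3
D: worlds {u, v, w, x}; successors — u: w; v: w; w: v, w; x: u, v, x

Frame correspondent (Sahlqvist): forall x forall y forall z (Rxy & Rxz -> exists w (Ryw & Rzw)) — i.e. convergence.
A: holds.
B: holds.
C: fails — Rw1w0 and Rw1w3 but w0 and w3 have no common successor.
D: fails — Rxu and Rxx but u and x have no common successor.
Valid on: A, B.

A, B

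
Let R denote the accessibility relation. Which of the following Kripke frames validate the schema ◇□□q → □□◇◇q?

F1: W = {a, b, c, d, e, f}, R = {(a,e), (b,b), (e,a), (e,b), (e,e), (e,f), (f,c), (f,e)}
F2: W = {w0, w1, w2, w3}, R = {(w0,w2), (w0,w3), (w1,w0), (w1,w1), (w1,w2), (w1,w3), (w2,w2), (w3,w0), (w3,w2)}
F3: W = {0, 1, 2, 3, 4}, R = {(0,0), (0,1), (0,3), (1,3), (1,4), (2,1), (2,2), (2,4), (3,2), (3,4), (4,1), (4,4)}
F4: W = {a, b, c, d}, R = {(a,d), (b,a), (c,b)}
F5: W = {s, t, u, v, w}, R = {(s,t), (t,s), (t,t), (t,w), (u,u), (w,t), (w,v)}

Frame correspondent (Sahlqvist): ∀x ∀y ∀z ((xRy ∧ xR²z) → ∃w (yR²w ∧ zR²w)) — i.e. a generalized confluence (Geach) condition.
F1: fails — eRa, eR²c but no w with aR²w and cR²w.
F2: satisfies the condition.
F3: satisfies the condition.
F4: fails — bRa, bR²d but no w with aR²w and dR²w.
F5: fails — tRs, tR²v but no w* with sR²w* and vR²w*.

F2, F3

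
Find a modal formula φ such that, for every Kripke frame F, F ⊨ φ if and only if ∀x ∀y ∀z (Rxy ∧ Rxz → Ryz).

◇ψ → □◇ψ

A defining formula is ◇ψ → □◇ψ (the 5 axiom).
Suppose ◇ψ→□◇ψ is valid. Take Rxy, Rxz and set V(ψ)={y}. Then ◇ψ at x, so □◇ψ at x, so ◇ψ at z, so some w with Rzw has ψ; w=y, i.e. Rzy. By symmetry of the argument, Ryz.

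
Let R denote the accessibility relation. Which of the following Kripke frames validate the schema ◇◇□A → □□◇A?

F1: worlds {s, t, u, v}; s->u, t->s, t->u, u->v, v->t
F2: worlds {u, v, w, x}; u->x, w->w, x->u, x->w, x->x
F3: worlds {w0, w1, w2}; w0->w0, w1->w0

The schema corresponds to a generalized confluence (Geach) condition: ∀x ∀y ∀z ((xR²y ∧ xR²z) → ∃w (yRw ∧ zRw)).
F1: fails — tR²u, tR²v but no w with uRw and vRw.
F2: fails — uR²u, uR²w but no t with uRt and wRt.
F3: condition met.

F3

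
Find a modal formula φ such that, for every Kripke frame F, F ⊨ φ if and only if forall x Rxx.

A defining formula is □p → p (the T axiom).
Suppose □p→p is valid. At any x set V(p)={w : Rxw}. Then □p holds at x, so p holds at x, i.e. Rxx.

□p → p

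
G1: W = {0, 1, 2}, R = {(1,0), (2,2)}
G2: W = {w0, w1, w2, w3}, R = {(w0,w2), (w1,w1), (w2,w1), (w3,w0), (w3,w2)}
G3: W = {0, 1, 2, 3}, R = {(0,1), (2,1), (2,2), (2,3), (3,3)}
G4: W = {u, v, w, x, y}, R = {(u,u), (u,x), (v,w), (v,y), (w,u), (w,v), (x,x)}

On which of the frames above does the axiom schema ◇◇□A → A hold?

G1

Frame correspondent (Sahlqvist): ∀x ∀y (xR²y → ∃w (yRw ∧ x = w)) — i.e. a generalized confluence (Geach) condition.
G1: condition met.
G2: fails — w0R²w1 but no w with w1Rw and w0=w.
G3: fails — 2R²1 but no w with 1Rw and 2=w.
G4: fails — uR²x but no t with xRt and u=t.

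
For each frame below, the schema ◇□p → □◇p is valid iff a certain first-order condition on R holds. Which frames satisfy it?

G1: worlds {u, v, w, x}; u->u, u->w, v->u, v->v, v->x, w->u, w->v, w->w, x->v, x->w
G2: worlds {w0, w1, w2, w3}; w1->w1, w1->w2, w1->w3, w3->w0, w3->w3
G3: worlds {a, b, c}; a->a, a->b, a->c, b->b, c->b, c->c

G1, G3

The schema corresponds to convergence: ∀x ∀y ∀z (Rxy ∧ Rxz → ∃w (Ryw ∧ Rzw)).
G1: ✓.
G2: fails — Rw1w2 and Rw1w2 but w2 and w2 have no common successor.
G3: ✓.
Valid on: G1, G3.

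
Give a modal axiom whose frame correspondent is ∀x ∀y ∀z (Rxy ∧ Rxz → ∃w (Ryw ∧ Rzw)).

A defining formula is ◇□s → □◇s (the .2 axiom).

◇□s → □◇s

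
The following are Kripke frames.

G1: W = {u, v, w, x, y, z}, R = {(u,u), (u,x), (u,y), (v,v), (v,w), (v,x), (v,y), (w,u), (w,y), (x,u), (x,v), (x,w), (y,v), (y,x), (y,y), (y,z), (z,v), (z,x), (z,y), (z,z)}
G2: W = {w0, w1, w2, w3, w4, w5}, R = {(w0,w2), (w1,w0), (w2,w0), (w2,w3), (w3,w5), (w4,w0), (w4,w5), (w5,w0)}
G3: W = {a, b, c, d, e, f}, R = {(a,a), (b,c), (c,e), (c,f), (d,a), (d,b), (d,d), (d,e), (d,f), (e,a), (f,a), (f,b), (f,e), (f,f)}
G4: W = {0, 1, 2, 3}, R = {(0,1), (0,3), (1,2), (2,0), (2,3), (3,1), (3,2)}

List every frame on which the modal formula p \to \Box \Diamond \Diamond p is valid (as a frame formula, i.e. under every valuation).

This is the axiom for a generalized confluence (Geach) condition; its first-order frame correspondent is \forall x \forall z (xRz \to \exists w (x = w \wedge z R^2 w)).
G1: fails — zRx but no t with z=t and xR²t.
G2: fails — w0Rw2 but no w with w0=w and w2R²w.
G3: fails — cRe but no w with c=w and eR²w.
G4: condition met.
Valid on: G4.

G4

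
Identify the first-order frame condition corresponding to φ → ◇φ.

Equivalently (dual form): □φ → φ.
Suppose □φ→φ is valid. At any x set V(φ)={w : Rxw}. Then □φ holds at x, so φ holds at x, i.e. Rxx.
Conversely, on a frame with reflexivity the schema holds at every world under every valuation.
So the correspondent is reflexivity.

Reflexivity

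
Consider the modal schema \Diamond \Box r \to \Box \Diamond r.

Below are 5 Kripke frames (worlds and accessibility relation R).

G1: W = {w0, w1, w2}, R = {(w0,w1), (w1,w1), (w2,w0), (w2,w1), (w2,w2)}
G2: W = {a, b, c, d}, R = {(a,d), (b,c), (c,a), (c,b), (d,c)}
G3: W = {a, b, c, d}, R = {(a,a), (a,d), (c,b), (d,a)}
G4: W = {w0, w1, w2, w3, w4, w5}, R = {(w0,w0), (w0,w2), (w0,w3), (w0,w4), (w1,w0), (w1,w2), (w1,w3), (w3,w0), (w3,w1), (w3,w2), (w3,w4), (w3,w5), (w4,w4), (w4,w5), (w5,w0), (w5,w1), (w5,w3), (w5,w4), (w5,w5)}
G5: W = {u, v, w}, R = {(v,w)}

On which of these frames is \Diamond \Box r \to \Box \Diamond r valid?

This is the axiom for convergence; its first-order frame correspondent is \forall x \forall y \forall z (Rxy \wedge Rxz \to \exists w (Ryw \wedge Rzw)).
G1: ✓.
G2: fails — Rcb and Rca but b and a have no common successor.
G3: fails — Rcb and Rcb but b and b have no common successor.
G4: fails — Rw0w3 and Rw0w2 but w3 and w2 have no common successor.
G5: fails — Rvw and Rvw but w and w have no common successor.
Valid on: G1.

G1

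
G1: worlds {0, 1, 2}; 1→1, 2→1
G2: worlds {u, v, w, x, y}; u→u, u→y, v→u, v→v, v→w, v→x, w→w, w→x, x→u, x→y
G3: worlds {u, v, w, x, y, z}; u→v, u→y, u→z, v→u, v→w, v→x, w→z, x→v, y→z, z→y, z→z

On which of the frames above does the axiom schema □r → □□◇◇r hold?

Frame correspondent (Sahlqvist): ∀x ∀z (xR²z → ∃w (xRw ∧ zR²w)) — i.e. a generalized confluence (Geach) condition.
G1: ✓.
G2: fails — uR²y but no t with uRt and yR²t.
G3: fails — uR²x but no t with uRt and xR²t.
Valid on: G1.

G1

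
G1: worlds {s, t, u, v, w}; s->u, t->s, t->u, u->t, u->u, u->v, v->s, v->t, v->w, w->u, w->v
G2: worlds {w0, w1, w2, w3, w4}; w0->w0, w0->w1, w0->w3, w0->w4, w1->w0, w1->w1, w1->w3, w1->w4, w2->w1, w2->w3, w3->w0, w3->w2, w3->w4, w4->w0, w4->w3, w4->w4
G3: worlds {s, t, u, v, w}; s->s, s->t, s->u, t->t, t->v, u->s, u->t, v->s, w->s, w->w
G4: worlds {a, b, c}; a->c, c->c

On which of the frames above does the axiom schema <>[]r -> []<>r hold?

The schema corresponds to convergence: forall x forall y forall z (Rxy & Rxz -> exists w (Ryw & Rzw)).
G1: condition met.
G2: condition met.
G3: fails — Rtv and Rtt but v and t have no common successor.
G4: condition met.
Valid on: G1, G2, G4.

G1, G2, G4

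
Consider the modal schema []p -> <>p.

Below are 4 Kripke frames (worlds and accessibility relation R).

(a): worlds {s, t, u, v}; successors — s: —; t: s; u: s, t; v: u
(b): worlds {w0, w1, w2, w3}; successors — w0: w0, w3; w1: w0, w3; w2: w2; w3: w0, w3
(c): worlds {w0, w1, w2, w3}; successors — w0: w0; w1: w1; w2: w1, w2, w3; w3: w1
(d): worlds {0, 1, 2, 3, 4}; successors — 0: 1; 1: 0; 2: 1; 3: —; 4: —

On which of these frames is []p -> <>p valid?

Frame correspondent (Sahlqvist): forall x exists y Rxy — i.e. seriality.
(a): fails — world s has no successor.
(b): condition met.
(c): condition met.
(d): fails — world 3 has no successor.

(b), (c)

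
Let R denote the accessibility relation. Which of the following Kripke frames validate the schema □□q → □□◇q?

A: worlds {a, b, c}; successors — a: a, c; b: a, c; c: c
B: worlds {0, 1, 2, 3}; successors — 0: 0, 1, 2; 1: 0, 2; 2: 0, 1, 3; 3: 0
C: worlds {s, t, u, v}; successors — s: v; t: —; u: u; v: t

A, B

The schema corresponds to a generalized confluence (Geach) condition: ∀x ∀z (xR²z → ∃w (xR²w ∧ zRw)).
A: satisfies the condition.
B: satisfies the condition.
C: fails — sR²t but no w with sR²w and tRw.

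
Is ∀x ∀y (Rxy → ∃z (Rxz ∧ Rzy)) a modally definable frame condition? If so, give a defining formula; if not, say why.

This is a Sahlqvist condition; the C4 axiom □□p → □p defines it.
Suppose □□p→□p is valid. Take Rxy and set V(p)={w : xR²w}. Then □□p at x, so □p at x, so p at y, i.e. ∃z(Rxz∧Rzy).

Yes, by □□p → □p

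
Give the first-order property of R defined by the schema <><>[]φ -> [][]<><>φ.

forall x forall y forall z ((x R^2 y & x R^2 z) -> exists w (yRw & z R^2 w))

This is a Sahlqvist (Geach-type) schema ◇^2□^1φ → □^2◇^2φ.
Minimal-valuation argument: fix x; take any y with xR^2y and any z with xR^2z. Set V(φ) to the set of worlds R-reachable from y in exactly 1 step. Then □^1φ holds at y, so the antecedent holds at x; validity forces ◇^2φ at z, giving a w with zR^2w and yR^1w.
First-order correspondent: forall x forall y forall z ((x R^2 y & x R^2 z) -> exists w (yRw & z R^2 w)).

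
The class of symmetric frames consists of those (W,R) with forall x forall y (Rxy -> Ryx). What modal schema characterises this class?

ψ → □◇ψ

This is symmetry; the standard corresponding axiom is B: ψ → □◇ψ.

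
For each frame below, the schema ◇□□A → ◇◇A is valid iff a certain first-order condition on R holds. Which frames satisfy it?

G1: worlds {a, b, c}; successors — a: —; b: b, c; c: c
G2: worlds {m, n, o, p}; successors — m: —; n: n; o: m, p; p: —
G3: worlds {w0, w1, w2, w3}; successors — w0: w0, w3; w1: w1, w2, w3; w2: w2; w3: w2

Frame correspondent (Sahlqvist): ∀x ∀y (xRy → ∃w (yR²w ∧ xR²w)) — i.e. a generalized confluence (Geach) condition.
G1: holds.
G2: fails — oRm but no w with mR²w and oR²w.
G3: holds.
Valid on: G1, G3.

G1, G3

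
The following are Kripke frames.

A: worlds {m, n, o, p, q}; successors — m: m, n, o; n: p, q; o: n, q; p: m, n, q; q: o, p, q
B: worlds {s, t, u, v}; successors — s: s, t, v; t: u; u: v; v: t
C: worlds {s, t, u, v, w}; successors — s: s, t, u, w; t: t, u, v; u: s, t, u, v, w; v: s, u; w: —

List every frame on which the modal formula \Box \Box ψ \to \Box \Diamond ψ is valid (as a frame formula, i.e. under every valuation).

A, B

Frame correspondent (Sahlqvist): \forall x \forall z (xRz \to \exists w (x R^2 w \wedge zRw)) — i.e. a generalized confluence (Geach) condition.
A: ✓.
B: ✓.
C: fails — sRw but no w* with sR²w* and wRw*.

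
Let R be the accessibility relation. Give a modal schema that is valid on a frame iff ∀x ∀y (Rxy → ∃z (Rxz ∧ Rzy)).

□□q → □q

This is density; the standard corresponding axiom is C4: □□q → □q.
Suppose □□q→□q is valid. Take Rxy and set V(q)={w : xR²w}. Then □□q at x, so □q at x, so q at y, i.e. ∃z(Rxz∧Rzy).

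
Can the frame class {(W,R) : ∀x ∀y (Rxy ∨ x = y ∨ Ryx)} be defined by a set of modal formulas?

If a class were modally definable it would be closed under disjoint unions (Goldblatt–Thomason).
Take 4 disjoint single-world reflexive frames: each is trivially connected, but their disjoint union has 4 worlds with no edge between distinct components, so it is not connected.
Hence connectedness of R is not modally definable.

No — not modally definable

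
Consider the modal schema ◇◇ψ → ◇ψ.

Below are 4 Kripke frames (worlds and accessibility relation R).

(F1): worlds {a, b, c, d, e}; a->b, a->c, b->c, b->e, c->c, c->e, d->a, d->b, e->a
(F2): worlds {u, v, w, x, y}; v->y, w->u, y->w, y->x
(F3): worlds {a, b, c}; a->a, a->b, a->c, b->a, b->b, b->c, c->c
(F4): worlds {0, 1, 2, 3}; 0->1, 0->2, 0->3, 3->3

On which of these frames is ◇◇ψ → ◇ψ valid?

(F3), (F4)

The schema corresponds to transitivity: ∀x ∀y ∀z (Rxy ∧ Ryz → Rxz).
(F1): fails — Rea and Rab but not Reb.
(F2): fails — Ryw and Rwu but not Ryu.
(F3): condition met.
(F4): condition met.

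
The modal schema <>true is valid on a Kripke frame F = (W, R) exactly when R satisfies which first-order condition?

◇⊤ holds at w iff w has a successor, so frame-validity of ◇⊤ is exactly seriality. Equivalently via □p → ◇p:
Suppose □p→◇p is valid. At any x set V(p)=W. Then □p at x, so ◇p at x, so x has a successor.
The converse is a direct semantic check.
Frame condition: forall x exists y Rxy.

seriality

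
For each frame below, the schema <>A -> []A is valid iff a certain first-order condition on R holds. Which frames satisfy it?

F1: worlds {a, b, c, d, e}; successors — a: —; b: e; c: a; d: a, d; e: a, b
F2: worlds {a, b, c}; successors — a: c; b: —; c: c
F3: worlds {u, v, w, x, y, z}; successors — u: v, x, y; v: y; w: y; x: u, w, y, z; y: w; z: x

F2

This is the axiom for partial functionality; its first-order frame correspondent is forall x forall y forall z (Rxy & Rxz -> y = z).
F1: fails — d sees both a and d.
F2: ✓.
F3: fails — u sees both v and x.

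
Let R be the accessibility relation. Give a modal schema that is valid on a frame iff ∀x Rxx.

□s → s

The condition is reflexivity. The T schema □s → s defines it.
Suppose □s→s is valid. At any x set V(s)={w : Rxw}. Then □s holds at x, so s holds at x, i.e. Rxx.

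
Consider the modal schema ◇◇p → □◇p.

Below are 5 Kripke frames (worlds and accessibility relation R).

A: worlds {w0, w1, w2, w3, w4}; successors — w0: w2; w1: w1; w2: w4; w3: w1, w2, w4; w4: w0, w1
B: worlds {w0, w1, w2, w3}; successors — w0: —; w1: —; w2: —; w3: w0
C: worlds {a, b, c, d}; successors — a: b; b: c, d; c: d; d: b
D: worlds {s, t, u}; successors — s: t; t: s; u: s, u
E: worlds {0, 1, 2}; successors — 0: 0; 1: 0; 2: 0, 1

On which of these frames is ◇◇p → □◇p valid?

B, E

The schema corresponds to a generalized confluence (Geach) condition: ∀x ∀y ∀z ((xR²y ∧ xRz) → ∃w (y = w ∧ zRw)).
A: fails — w3R²w0, w3Rw1 but no w with w0=w and w1Rw.
B: condition met.
C: fails — bR²b, bRc but no w with b=w and cRw.
D: fails — uR²s, uRs but no w with s=w and sRw.
E: condition met.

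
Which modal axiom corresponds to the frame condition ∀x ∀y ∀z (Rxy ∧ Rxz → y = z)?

◇r → □r

A defining formula is ◇r → □r (the CD axiom).
Suppose ◇r→□r is valid. Take Rxy, Rxz and set V(r)={y}. Then ◇r at x, so □r at x, so r at z, i.e. z=y.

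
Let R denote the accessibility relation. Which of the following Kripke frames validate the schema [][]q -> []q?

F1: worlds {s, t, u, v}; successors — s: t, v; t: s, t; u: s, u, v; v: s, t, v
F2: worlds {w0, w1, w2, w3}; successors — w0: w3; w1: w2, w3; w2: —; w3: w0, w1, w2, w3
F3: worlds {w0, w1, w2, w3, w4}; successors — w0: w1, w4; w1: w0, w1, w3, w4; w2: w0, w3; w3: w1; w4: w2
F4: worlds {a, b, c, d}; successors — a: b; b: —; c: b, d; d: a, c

F1, F2

This is the axiom for density; its first-order frame correspondent is forall x forall y (Rxy -> exists z (Rxz & Rzy)).
F1: condition met.
F2: condition met.
F3: fails — Rw4w2 but no z with Rw4z and Rzw2.
F4: fails — Rcd but no z with Rcz and Rzd.
Valid on: F1, F2.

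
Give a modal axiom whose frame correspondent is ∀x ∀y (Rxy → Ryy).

□(□q → q)

A defining formula is □(□q → q) (the T□ axiom).
Suppose □(□q→q) is valid. Take Rxy and set V(q)={w : Ryw}. Then at y, □q holds; since □(□q→q) at x, □q→q at y, so q at y, i.e. Ryy.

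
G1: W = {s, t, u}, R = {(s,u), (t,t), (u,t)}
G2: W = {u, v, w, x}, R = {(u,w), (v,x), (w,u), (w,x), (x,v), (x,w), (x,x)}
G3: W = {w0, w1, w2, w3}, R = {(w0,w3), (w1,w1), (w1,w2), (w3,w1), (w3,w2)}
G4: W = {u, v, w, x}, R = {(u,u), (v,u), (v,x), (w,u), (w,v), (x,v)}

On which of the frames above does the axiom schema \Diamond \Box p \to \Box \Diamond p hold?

The schema corresponds to convergence: \forall x \forall y \forall z (Rxy \wedge Rxz \to \exists w (Ryw \wedge Rzw)).
G1: condition met.
G2: condition met.
G3: fails — Rw1w2 and Rw1w2 but w2 and w2 have no common successor.
G4: fails — Rvu and Rvx but u and x have no common successor.
Valid on: G1, G2.

G1, G2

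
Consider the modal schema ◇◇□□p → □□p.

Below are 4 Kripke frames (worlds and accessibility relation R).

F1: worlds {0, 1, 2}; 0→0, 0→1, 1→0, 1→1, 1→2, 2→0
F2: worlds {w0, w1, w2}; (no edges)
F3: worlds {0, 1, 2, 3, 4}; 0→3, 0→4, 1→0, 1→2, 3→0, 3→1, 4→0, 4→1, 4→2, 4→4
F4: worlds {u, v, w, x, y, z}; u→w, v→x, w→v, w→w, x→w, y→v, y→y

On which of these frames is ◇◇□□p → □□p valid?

Frame correspondent (Sahlqvist): ∀x ∀y ∀z ((xR²y ∧ xR²z) → ∃w (yR²w ∧ z = w)) — i.e. a generalized confluence (Geach) condition.
F1: fails — 0R²2, 0R²2 but no w with 2R²w and 2=w.
F2: condition met.
F3: fails — 0R²1, 0R²0 but no w with 1R²w and 0=w.
F4: fails — uR²v, uR²v but no t with vR²t and v=t.
Valid on: F2.

F2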